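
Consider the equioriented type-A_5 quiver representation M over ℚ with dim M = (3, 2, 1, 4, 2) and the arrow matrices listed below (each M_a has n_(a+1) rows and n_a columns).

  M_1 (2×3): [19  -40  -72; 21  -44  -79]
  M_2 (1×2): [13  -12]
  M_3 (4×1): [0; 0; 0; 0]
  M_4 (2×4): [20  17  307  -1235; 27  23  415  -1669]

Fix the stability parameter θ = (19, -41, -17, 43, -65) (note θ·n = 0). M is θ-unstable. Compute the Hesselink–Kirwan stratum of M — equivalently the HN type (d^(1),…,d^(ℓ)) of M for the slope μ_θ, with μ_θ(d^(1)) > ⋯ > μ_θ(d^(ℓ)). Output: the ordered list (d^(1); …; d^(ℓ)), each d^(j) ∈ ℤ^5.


Interval decomposition of M: I[1,1], I[1,2], I[1,3], I[4,4]^2, I[4,5]^2.
HN type (ℓ=4): μ^(1)=43; μ^(2)=19; μ^(3)=-11; μ^(4)=-13

((0, 0, 0, 2, 0); (1, 0, 0, 0, 0); (1, 1, 0, 2, 2); (1, 1, 1, 0, 0))


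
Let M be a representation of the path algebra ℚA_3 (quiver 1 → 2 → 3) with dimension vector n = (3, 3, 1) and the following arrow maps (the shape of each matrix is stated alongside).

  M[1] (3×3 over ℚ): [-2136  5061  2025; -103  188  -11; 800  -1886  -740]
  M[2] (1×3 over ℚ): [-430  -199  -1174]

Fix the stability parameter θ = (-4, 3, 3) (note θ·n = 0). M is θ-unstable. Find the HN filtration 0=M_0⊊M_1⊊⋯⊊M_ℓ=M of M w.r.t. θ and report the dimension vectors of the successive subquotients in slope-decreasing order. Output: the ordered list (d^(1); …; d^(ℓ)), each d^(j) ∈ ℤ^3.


Barcode: M ≅ I[1,2]^2, I[1,3]. HN layers by μ_θ (2 steps, strictly decreasing):
  μ^(1)=3; μ^(2)=-4

((0, 3, 1); (3, 0, 0))


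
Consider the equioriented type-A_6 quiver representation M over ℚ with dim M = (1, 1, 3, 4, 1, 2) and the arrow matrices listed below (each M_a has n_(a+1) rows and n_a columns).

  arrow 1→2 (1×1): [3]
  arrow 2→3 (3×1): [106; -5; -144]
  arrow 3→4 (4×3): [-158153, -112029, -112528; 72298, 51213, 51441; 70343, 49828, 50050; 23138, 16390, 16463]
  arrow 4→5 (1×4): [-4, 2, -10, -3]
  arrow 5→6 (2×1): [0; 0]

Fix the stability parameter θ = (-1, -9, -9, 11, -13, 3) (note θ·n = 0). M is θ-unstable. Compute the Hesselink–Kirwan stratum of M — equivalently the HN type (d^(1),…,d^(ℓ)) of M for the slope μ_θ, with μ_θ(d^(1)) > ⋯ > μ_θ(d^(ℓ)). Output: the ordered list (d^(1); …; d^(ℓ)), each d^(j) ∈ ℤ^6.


Interval decomposition of M: I[1,5], I[3,4]^2, I[4,4], I[6,6]^2.
HN type (ℓ=5): μ^(1)=11; μ^(2)=3; μ^(3)=-1; μ^(4)=-19/3; μ^(5)=-9

((0, 0, 0, 3, 0, 0); (0, 0, 0, 0, 0, 2); (0, 0, 0, 1, 1, 0); (1, 1, 1, 0, 0, 0); (0, 0, 2, 0, 0, 0))


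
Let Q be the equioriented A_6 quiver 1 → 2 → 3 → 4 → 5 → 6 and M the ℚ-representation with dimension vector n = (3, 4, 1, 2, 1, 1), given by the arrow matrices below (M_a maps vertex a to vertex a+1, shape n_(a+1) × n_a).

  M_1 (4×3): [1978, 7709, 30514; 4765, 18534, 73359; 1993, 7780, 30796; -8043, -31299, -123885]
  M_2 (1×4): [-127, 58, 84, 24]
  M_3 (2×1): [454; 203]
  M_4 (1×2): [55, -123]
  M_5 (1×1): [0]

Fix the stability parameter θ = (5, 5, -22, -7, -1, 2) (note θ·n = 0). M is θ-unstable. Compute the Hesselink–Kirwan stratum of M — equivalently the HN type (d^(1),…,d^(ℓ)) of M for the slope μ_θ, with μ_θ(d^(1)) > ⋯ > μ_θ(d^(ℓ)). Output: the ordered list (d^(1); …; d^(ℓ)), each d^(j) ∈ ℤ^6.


Interval decomposition of M: I[1,2]^2, I[1,5], I[2,2], I[4,4], I[6,6].
HN type (ℓ=5): μ^(1)=5; μ^(2)=2; μ^(3)=-1; μ^(4)=-19/4; μ^(5)=-7

((2, 3, 0, 0, 0, 0); (0, 0, 0, 0, 0, 1); (0, 0, 0, 0, 1, 0); (1, 1, 1, 1, 0, 0); (0, 0, 0, 1, 0, 0))


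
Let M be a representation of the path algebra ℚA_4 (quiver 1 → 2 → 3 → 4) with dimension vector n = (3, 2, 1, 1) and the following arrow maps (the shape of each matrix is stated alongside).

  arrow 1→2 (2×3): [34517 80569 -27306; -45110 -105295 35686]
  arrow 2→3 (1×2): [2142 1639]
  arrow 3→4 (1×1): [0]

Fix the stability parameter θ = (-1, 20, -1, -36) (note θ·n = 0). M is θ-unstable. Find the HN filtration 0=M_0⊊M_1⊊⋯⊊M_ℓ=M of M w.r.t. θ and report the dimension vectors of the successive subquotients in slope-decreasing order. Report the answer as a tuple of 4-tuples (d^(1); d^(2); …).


Barcode: M ≅ I[1,1], I[1,2], I[1,3], I[4,4]. HN layers by μ_θ (4 steps, strictly decreasing):
  μ^(1)=20; μ^(2)=19/2; μ^(3)=-1; μ^(4)=-36

((0, 1, 0, 0); (0, 1, 1, 0); (3, 0, 0, 0); (0, 0, 0, 1))


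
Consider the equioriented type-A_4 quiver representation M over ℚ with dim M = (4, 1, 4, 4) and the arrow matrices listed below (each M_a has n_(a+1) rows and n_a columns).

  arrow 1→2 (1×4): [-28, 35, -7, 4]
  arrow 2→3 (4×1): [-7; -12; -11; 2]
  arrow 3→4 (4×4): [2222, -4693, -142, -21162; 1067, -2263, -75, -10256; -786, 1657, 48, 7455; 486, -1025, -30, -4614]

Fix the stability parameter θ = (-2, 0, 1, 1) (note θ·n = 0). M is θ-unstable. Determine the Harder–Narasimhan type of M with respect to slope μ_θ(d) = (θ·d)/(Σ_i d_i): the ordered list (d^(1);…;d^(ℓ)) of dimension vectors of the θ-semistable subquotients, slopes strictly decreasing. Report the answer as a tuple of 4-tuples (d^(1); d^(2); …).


Interval decomposition of M: I[1,1]^3, I[1,3], I[3,4]^3, I[4,4].
HN type (ℓ=3): μ^(1)=1; μ^(2)=0; μ^(3)=-2

((0, 0, 4, 4); (0, 1, 0, 0); (4, 0, 0, 0))


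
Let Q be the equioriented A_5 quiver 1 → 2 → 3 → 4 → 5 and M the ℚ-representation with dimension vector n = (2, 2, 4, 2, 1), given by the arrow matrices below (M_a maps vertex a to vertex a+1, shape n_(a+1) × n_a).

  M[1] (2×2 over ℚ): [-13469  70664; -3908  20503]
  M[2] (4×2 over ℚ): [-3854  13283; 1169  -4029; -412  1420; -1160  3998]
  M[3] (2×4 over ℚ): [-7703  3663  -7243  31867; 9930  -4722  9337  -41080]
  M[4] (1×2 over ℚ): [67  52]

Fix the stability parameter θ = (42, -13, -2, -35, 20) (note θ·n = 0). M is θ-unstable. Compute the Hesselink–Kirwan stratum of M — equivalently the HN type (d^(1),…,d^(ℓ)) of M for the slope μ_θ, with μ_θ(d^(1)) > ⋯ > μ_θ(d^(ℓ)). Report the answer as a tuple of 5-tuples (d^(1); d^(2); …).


Barcode: M ≅ I[1,3], I[1,5], I[3,3], I[3,4]. HN layers by μ_θ (4 steps, strictly decreasing):
  μ^(1)=20; μ^(2)=9; μ^(3)=-2; μ^(4)=-37/2

((0, 0, 0, 0, 1); (1, 1, 1, 0, 0); (1, 1, 2, 1, 0); (0, 0, 1, 1, 0))


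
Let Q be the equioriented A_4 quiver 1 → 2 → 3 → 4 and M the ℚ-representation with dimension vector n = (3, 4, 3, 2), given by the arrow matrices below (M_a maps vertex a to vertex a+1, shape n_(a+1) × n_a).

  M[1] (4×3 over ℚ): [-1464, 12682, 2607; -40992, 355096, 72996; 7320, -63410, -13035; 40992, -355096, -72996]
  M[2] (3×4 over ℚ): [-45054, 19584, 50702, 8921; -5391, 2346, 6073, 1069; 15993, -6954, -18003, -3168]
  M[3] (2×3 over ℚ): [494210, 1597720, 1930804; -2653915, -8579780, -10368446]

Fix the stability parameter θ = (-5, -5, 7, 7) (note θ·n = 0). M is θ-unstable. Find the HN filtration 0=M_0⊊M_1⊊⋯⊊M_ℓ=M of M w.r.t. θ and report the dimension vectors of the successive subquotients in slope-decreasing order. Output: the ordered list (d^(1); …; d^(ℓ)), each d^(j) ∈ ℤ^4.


Barcode: M ≅ I[1,1]^2, I[1,2], I[2,2], I[2,3], I[2,4], I[3,3], I[4,4]. HN layers by μ_θ (2 steps, strictly decreasing):
  μ^(1)=7; μ^(2)=-5

((0, 0, 3, 2); (3, 4, 0, 0))


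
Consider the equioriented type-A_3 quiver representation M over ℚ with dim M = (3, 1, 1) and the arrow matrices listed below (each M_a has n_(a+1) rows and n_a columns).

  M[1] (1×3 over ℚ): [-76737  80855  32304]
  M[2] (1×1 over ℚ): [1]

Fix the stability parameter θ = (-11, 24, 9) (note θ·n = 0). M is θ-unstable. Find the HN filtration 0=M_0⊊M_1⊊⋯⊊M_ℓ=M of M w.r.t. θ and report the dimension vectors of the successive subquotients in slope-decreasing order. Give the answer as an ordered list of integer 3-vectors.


Interval decomposition of M: I[1,1]^2, I[1,3].
HN type (ℓ=2): μ^(1)=33/2; μ^(2)=-11

((0, 1, 1); (3, 0, 0))


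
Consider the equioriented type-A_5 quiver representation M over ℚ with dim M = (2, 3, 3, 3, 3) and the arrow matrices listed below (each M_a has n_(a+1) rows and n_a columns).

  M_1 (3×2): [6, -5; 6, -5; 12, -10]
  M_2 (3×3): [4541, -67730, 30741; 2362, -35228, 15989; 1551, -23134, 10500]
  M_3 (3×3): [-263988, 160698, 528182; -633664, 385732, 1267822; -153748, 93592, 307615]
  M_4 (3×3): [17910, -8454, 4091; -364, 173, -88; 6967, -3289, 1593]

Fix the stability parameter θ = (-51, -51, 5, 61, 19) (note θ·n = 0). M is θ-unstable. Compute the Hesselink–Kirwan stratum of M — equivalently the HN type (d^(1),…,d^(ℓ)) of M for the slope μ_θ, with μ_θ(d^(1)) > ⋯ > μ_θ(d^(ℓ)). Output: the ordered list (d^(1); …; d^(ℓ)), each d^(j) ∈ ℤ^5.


Interval decomposition of M: I[1,1], I[1,5], I[2,3], I[2,5], I[4,5].
HN type (ℓ=3): μ^(1)=40; μ^(2)=5; μ^(3)=-51

((0, 0, 0, 3, 3); (0, 0, 3, 0, 0); (2, 3, 0, 0, 0))


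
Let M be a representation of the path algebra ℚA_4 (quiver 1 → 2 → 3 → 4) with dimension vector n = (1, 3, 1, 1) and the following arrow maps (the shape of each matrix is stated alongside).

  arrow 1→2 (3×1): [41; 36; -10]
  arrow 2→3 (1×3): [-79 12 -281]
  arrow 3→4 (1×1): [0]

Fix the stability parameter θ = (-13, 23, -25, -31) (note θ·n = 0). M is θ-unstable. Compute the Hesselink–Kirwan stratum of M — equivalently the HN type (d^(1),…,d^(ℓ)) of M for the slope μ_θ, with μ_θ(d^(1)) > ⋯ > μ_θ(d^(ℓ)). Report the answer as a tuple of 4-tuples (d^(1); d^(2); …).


Via rank(M_{q-1}∘⋯∘M_p): M ≅ I[1,3], I[2,2]^2, I[4,4].
μ_θ-semistable layers: μ^(1)=23; μ^(2)=-1; μ^(3)=-13; μ^(4)=-31

((0, 2, 0, 0); (0, 1, 1, 0); (1, 0, 0, 0); (0, 0, 0, 1))


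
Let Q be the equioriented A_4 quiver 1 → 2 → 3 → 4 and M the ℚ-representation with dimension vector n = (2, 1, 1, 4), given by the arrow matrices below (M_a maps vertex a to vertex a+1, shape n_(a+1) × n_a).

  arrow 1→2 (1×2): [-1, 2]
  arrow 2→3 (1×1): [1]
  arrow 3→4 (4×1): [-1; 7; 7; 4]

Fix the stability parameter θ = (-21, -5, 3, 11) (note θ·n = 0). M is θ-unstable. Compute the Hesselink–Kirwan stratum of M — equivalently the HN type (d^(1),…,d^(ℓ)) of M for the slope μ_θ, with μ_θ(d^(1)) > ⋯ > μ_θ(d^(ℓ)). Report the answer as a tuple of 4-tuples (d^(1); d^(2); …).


Via rank(M_{q-1}∘⋯∘M_p): M ≅ I[1,1], I[1,4], I[4,4]^3.
μ_θ-semistable layers: μ^(1)=11; μ^(2)=3; μ^(3)=-5; μ^(4)=-21

((0, 0, 0, 4); (0, 0, 1, 0); (0, 1, 0, 0); (2, 0, 0, 0))


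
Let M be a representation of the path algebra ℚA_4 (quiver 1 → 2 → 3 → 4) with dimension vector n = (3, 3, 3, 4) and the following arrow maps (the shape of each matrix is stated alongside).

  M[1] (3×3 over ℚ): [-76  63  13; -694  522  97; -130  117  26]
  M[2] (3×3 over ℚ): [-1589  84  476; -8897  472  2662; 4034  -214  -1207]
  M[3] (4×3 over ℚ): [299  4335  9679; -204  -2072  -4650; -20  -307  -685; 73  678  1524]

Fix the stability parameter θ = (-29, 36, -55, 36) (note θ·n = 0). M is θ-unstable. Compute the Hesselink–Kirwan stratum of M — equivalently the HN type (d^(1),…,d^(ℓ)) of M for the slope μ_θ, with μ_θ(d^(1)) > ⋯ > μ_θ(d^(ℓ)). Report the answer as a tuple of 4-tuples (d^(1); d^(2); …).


Via rank(M_{q-1}∘⋯∘M_p): M ≅ I[1,1], I[1,4]^2, I[2,2], I[3,4], I[4,4].
μ_θ-semistable layers: μ^(1)=36; μ^(2)=-19/2; μ^(3)=-29; μ^(4)=-55

((0, 1, 0, 4); (0, 2, 2, 0); (3, 0, 0, 0); (0, 0, 1, 0))


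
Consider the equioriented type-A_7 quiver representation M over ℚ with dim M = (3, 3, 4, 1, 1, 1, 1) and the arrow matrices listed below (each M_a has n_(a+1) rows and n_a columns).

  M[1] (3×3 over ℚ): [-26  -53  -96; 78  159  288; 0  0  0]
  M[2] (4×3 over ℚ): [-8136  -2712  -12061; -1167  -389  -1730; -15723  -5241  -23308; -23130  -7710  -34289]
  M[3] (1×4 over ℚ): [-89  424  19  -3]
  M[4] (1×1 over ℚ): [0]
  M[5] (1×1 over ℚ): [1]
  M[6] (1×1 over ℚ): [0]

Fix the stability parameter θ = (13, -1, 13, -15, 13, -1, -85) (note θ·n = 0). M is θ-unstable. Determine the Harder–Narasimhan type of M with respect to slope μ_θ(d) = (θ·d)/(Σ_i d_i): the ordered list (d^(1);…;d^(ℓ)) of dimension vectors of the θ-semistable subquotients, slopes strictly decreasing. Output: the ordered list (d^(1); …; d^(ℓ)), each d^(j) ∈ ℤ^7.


Barcode: M ≅ I[1,1]^2, I[1,2], I[2,3], I[2,4], I[3,3]^2, I[5,6], I[7,7]. HN layers by μ_θ (4 steps, strictly decreasing):
  μ^(1)=13; μ^(2)=6; μ^(3)=-1; μ^(4)=-85

((2, 0, 3, 0, 0, 0, 0); (1, 1, 0, 0, 1, 1, 0); (0, 2, 1, 1, 0, 0, 0); (0, 0, 0, 0, 0, 0, 1))


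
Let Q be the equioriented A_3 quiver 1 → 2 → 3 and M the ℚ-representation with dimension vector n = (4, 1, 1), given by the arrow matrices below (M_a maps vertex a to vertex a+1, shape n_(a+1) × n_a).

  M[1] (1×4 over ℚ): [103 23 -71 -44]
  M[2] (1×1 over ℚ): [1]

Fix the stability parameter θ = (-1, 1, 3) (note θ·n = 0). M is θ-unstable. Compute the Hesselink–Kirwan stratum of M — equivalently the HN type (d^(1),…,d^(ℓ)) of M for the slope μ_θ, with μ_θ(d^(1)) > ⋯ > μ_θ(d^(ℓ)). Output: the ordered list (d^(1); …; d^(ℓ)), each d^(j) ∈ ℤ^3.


Interval decomposition of M: I[1,1]^3, I[1,3].
HN type (ℓ=3): μ^(1)=3; μ^(2)=1; μ^(3)=-1

((0, 0, 1); (0, 1, 0); (4, 0, 0))


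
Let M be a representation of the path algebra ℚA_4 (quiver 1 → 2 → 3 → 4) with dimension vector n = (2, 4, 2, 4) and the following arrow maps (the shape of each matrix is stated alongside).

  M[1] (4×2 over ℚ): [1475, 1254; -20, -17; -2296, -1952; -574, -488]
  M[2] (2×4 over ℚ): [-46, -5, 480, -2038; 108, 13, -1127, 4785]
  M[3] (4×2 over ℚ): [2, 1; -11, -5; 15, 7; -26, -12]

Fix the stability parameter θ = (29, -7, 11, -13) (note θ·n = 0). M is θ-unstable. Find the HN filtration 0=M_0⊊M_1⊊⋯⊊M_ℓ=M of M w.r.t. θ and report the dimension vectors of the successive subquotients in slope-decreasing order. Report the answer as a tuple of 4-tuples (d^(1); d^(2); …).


Barcode: M ≅ I[1,2], I[1,4], I[2,2], I[2,4], I[4,4]^2. HN layers by μ_θ (5 steps, strictly decreasing):
  μ^(1)=11; μ^(2)=5; μ^(3)=-1; μ^(4)=-7; μ^(5)=-13

((1, 1, 0, 0); (1, 1, 1, 1); (0, 0, 1, 1); (0, 2, 0, 0); (0, 0, 0, 2))


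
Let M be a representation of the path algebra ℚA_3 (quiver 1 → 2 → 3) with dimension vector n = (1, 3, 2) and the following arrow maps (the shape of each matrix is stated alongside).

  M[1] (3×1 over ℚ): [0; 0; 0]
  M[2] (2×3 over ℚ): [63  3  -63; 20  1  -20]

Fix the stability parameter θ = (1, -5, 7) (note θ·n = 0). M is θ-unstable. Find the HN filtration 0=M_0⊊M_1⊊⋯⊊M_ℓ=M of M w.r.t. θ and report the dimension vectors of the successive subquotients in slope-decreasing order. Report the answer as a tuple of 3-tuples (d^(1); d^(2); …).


Via rank(M_{q-1}∘⋯∘M_p): M ≅ I[1,1], I[2,2], I[2,3]^2.
μ_θ-semistable layers: μ^(1)=7; μ^(2)=1; μ^(3)=-5

((0, 0, 2); (1, 0, 0); (0, 3, 0))


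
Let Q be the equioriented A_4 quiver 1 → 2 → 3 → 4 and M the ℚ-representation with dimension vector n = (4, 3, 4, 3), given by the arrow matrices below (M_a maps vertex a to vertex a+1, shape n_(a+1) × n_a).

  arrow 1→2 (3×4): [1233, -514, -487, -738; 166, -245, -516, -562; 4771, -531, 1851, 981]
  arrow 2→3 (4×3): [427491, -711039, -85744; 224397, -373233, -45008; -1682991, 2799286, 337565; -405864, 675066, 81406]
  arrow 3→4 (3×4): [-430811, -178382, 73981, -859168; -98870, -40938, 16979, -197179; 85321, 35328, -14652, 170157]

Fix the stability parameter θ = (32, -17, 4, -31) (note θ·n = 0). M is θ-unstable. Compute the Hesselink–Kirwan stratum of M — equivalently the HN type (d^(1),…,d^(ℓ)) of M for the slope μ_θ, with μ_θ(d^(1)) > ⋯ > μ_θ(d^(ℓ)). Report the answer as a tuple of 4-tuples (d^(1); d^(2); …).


Barcode: M ≅ I[1,1], I[1,2], I[1,4]^2, I[3,3], I[3,4]. HN layers by μ_θ (5 steps, strictly decreasing):
  μ^(1)=32; μ^(2)=15/2; μ^(3)=4; μ^(4)=-3; μ^(5)=-27/2

((1, 0, 0, 0); (1, 1, 0, 0); (0, 0, 1, 0); (2, 2, 2, 2); (0, 0, 1, 1))


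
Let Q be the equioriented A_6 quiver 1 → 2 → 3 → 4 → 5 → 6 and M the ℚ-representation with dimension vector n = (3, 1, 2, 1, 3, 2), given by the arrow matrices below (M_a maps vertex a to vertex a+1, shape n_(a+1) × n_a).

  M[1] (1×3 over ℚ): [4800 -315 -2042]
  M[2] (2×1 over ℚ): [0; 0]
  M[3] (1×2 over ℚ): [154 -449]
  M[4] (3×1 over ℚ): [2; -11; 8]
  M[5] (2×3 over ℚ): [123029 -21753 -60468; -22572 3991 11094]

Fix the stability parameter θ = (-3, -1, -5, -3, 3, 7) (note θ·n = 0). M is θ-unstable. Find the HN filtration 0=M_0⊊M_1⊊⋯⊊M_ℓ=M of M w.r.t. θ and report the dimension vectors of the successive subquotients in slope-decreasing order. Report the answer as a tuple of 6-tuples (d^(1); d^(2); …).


Barcode: M ≅ I[1,1]^2, I[1,2], I[3,3], I[3,6], I[5,5], I[5,6]. HN layers by μ_θ (5 steps, strictly decreasing):
  μ^(1)=7; μ^(2)=3; μ^(3)=-1; μ^(4)=-3; μ^(5)=-5

((0, 0, 0, 0, 0, 2); (0, 0, 0, 0, 3, 0); (0, 1, 0, 0, 0, 0); (3, 0, 0, 1, 0, 0); (0, 0, 2, 0, 0, 0))


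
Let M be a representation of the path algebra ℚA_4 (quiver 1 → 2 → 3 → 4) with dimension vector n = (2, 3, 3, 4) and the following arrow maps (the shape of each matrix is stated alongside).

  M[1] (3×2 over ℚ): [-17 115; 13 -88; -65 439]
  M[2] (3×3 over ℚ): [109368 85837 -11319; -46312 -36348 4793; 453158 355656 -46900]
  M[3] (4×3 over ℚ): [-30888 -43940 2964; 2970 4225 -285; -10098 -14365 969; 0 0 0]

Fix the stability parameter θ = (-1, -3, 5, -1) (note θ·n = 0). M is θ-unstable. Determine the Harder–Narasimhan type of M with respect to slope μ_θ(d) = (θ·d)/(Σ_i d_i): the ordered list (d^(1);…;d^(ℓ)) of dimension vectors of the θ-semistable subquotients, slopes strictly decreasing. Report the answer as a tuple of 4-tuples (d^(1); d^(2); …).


Interval decomposition of M: I[1,3], I[1,4], I[2,3], I[4,4]^3.
HN type (ℓ=5): μ^(1)=5; μ^(2)=2; μ^(3)=-1; μ^(4)=-2; μ^(5)=-3

((0, 0, 2, 0); (0, 0, 1, 1); (0, 0, 0, 3); (2, 2, 0, 0); (0, 1, 0, 0))


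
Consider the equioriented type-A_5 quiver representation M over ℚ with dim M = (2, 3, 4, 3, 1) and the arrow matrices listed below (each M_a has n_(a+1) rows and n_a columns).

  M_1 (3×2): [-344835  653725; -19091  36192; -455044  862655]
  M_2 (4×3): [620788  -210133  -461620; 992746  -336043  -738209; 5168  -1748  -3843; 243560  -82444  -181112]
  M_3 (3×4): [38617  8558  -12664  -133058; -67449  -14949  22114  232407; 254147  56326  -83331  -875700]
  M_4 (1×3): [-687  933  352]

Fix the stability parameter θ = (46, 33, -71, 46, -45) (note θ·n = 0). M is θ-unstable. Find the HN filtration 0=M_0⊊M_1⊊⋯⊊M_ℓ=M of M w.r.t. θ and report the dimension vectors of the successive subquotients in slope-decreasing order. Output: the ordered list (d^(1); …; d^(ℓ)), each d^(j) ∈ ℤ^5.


Barcode: M ≅ I[1,4], I[1,5], I[2,4], I[3,3]. HN layers by μ_θ (5 steps, strictly decreasing):
  μ^(1)=46; μ^(2)=8/3; μ^(3)=9/5; μ^(4)=-19; μ^(5)=-71

((0, 0, 0, 2, 0); (1, 1, 1, 0, 0); (1, 1, 1, 1, 1); (0, 1, 1, 0, 0); (0, 0, 1, 0, 0))


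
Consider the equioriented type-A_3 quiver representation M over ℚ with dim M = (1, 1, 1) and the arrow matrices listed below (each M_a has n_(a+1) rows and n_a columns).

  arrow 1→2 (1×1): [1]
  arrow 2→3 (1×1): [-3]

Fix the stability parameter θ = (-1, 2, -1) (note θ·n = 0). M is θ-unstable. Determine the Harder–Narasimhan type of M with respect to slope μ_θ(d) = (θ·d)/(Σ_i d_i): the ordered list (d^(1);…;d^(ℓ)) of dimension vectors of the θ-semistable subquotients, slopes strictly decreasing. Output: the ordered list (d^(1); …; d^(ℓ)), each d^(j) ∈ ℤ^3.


Via rank(M_{q-1}∘⋯∘M_p): M ≅ I[1,3].
μ_θ-semistable layers: μ^(1)=1/2; μ^(2)=-1

((0, 1, 1); (1, 0, 0))


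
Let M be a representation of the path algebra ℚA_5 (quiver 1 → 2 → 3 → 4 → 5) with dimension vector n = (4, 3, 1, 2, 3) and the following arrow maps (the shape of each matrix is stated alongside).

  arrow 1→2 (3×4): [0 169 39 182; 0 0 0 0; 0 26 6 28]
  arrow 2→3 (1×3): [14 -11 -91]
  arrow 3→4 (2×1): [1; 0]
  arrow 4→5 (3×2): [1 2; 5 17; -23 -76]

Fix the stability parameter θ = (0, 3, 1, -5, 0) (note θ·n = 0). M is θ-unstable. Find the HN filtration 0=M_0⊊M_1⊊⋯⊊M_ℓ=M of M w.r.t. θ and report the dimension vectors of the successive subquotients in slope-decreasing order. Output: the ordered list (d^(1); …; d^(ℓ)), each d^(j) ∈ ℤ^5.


Barcode: M ≅ I[1,1]^3, I[1,2], I[2,2], I[2,5], I[4,5], I[5,5]. HN layers by μ_θ (4 steps, strictly decreasing):
  μ^(1)=3; μ^(2)=0; μ^(3)=-1/3; μ^(4)=-5

((0, 2, 0, 0, 0); (4, 0, 0, 0, 3); (0, 1, 1, 1, 0); (0, 0, 0, 1, 0))


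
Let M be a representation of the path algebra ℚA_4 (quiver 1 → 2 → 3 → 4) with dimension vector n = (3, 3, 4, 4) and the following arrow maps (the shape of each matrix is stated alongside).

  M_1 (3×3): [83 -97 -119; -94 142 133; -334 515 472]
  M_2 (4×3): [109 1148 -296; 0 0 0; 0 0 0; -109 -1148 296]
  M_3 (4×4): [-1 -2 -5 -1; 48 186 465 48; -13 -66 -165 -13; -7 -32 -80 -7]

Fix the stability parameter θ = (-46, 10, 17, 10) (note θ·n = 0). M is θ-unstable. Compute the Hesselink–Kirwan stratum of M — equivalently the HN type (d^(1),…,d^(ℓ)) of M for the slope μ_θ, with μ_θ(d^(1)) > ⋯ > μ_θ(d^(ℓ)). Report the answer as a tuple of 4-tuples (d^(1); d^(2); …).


Via rank(M_{q-1}∘⋯∘M_p): M ≅ I[1,2]^2, I[1,3], I[3,3], I[3,4]^2, I[4,4]^2.
μ_θ-semistable layers: μ^(1)=17; μ^(2)=27/2; μ^(3)=10; μ^(4)=-46

((0, 0, 2, 0); (0, 0, 2, 2); (0, 3, 0, 2); (3, 0, 0, 0))


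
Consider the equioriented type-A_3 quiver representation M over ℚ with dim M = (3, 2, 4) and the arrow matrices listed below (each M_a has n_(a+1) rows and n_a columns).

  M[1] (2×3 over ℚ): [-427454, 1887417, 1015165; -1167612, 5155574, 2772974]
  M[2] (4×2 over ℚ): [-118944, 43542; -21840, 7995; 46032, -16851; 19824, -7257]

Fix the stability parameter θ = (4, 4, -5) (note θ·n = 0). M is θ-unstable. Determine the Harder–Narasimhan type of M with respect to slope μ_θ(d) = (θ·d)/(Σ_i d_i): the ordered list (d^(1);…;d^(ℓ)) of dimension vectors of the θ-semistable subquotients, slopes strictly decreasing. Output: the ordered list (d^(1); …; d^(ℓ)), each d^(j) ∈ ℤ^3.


Via rank(M_{q-1}∘⋯∘M_p): M ≅ I[1,1], I[1,2], I[1,3], I[3,3]^3.
μ_θ-semistable layers: μ^(1)=4; μ^(2)=1; μ^(3)=-5

((2, 1, 0); (1, 1, 1); (0, 0, 3))


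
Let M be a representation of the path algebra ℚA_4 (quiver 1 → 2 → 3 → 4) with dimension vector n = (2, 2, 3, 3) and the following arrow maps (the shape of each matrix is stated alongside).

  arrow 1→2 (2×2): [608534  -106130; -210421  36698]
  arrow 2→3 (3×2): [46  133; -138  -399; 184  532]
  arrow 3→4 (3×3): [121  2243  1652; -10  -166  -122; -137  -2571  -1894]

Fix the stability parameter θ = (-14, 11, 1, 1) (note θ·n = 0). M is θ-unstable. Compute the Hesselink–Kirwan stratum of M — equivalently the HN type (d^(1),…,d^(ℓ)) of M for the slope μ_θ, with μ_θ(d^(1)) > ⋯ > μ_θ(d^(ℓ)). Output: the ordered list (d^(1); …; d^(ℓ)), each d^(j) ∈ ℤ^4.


Via rank(M_{q-1}∘⋯∘M_p): M ≅ I[1,2], I[1,3], I[3,4]^2, I[4,4].
μ_θ-semistable layers: μ^(1)=11; μ^(2)=6; μ^(3)=1; μ^(4)=-14

((0, 1, 0, 0); (0, 1, 1, 0); (0, 0, 2, 3); (2, 0, 0, 0))


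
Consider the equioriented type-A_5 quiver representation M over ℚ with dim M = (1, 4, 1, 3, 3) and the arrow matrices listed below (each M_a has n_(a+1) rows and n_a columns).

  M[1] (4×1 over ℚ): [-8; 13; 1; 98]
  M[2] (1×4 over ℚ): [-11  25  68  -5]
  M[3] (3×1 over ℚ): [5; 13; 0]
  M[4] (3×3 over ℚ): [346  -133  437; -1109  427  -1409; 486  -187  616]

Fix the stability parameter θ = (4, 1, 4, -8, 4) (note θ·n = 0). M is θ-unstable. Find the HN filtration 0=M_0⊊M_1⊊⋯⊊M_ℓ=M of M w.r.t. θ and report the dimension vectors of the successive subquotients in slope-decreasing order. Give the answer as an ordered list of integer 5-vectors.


Barcode: M ≅ I[1,5], I[2,2]^3, I[4,5]^2. HN layers by μ_θ (4 steps, strictly decreasing):
  μ^(1)=4; μ^(2)=1; μ^(3)=1/4; μ^(4)=-8

((0, 0, 0, 0, 3); (0, 3, 0, 0, 0); (1, 1, 1, 1, 0); (0, 0, 0, 2, 0))


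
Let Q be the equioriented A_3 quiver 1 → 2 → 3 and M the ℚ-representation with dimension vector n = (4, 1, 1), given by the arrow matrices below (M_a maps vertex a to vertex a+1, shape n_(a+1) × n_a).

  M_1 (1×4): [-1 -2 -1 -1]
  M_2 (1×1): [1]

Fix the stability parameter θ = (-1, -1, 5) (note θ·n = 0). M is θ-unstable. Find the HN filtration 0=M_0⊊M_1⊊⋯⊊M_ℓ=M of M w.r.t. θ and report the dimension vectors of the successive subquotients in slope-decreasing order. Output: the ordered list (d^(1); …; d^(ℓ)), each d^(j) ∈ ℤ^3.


Interval decomposition of M: I[1,1]^3, I[1,3].
HN type (ℓ=2): μ^(1)=5; μ^(2)=-1

((0, 0, 1); (4, 1, 0))


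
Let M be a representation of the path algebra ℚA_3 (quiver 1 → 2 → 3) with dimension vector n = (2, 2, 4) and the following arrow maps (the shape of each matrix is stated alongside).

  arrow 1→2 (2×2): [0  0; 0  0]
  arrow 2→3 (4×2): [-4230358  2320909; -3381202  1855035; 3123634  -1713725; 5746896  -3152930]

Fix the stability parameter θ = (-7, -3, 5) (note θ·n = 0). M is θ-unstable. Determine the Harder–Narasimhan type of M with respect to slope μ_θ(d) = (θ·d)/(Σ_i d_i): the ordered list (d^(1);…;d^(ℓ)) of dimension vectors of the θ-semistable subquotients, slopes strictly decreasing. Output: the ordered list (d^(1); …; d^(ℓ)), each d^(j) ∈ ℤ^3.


Interval decomposition of M: I[1,1]^2, I[2,3]^2, I[3,3]^2.
HN type (ℓ=3): μ^(1)=5; μ^(2)=-3; μ^(3)=-7

((0, 0, 4); (0, 2, 0); (2, 0, 0))


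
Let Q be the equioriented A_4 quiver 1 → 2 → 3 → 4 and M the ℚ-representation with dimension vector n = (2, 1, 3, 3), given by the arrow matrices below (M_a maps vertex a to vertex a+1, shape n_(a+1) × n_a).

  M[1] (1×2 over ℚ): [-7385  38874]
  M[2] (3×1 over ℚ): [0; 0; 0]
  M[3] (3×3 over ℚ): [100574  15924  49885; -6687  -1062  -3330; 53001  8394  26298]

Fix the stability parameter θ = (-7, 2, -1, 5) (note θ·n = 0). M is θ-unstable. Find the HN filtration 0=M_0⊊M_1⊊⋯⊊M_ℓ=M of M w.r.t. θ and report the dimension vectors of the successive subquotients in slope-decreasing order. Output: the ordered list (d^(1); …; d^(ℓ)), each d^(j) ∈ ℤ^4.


Barcode: M ≅ I[1,1], I[1,2], I[3,3], I[3,4]^2, I[4,4]. HN layers by μ_θ (4 steps, strictly decreasing):
  μ^(1)=5; μ^(2)=2; μ^(3)=-1; μ^(4)=-7

((0, 0, 0, 3); (0, 1, 0, 0); (0, 0, 3, 0); (2, 0, 0, 0))


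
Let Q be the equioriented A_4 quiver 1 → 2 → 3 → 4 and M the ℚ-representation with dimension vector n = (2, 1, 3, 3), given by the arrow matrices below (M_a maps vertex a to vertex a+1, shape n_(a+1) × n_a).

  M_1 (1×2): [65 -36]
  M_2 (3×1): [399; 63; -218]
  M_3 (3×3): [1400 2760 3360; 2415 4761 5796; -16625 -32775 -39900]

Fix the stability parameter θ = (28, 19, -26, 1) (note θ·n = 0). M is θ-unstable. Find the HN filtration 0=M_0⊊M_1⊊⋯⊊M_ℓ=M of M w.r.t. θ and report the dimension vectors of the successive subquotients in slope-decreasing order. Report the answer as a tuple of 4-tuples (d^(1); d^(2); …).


Via rank(M_{q-1}∘⋯∘M_p): M ≅ I[1,1], I[1,3], I[3,3], I[3,4], I[4,4]^2.
μ_θ-semistable layers: μ^(1)=28; μ^(2)=7; μ^(3)=1; μ^(4)=-26

((1, 0, 0, 0); (1, 1, 1, 0); (0, 0, 0, 3); (0, 0, 2, 0))


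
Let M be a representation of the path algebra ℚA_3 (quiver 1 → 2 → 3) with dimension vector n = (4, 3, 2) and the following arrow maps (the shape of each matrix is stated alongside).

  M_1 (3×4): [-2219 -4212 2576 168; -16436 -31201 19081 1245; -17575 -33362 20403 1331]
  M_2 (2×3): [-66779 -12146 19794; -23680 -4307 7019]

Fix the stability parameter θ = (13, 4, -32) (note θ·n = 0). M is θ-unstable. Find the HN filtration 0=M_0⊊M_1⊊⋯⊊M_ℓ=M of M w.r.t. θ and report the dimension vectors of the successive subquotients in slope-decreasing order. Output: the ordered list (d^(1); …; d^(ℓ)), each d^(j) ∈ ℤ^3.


Barcode: M ≅ I[1,1], I[1,2], I[1,3]^2. HN layers by μ_θ (3 steps, strictly decreasing):
  μ^(1)=13; μ^(2)=17/2; μ^(3)=-5

((1, 0, 0); (1, 1, 0); (2, 2, 2))


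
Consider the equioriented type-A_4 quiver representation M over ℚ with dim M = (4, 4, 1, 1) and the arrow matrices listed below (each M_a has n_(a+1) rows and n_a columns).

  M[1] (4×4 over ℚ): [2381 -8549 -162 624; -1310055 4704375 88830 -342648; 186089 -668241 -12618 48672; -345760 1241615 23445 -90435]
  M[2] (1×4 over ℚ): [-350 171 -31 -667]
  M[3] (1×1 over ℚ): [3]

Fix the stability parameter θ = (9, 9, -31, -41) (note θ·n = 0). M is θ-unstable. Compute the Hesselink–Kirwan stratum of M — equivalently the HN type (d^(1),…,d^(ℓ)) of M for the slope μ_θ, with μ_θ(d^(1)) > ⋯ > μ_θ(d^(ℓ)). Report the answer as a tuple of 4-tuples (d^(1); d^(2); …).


Interval decomposition of M: I[1,1]^2, I[1,2], I[1,4], I[2,2]^2.
HN type (ℓ=2): μ^(1)=9; μ^(2)=-27/2

((3, 3, 0, 0); (1, 1, 1, 1))


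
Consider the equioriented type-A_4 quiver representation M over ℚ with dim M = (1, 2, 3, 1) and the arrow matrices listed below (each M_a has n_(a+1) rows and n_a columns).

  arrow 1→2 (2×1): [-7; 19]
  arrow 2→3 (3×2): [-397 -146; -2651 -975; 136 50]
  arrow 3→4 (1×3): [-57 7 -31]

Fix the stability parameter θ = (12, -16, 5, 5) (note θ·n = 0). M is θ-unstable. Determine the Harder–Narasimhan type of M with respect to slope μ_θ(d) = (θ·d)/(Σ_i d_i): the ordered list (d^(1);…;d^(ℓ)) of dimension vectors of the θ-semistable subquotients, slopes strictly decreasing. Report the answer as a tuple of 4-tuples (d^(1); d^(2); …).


Via rank(M_{q-1}∘⋯∘M_p): M ≅ I[1,4], I[2,3], I[3,3].
μ_θ-semistable layers: μ^(1)=5; μ^(2)=-2; μ^(3)=-16

((0, 0, 3, 1); (1, 1, 0, 0); (0, 1, 0, 0))


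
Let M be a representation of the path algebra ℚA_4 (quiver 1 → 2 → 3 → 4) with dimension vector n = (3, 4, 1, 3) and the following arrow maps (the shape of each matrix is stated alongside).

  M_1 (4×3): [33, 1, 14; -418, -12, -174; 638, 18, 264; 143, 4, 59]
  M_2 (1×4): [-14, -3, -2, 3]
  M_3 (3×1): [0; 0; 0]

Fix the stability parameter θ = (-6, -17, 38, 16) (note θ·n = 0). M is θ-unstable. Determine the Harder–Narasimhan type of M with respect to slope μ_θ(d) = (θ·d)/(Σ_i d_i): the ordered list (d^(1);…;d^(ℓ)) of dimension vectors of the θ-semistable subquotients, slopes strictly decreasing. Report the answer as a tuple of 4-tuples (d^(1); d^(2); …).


Via rank(M_{q-1}∘⋯∘M_p): M ≅ I[1,1], I[1,2], I[1,3], I[2,2]^2, I[4,4]^3.
μ_θ-semistable layers: μ^(1)=38; μ^(2)=16; μ^(3)=-6; μ^(4)=-23/2; μ^(5)=-17

((0, 0, 1, 0); (0, 0, 0, 3); (1, 0, 0, 0); (2, 2, 0, 0); (0, 2, 0, 0))


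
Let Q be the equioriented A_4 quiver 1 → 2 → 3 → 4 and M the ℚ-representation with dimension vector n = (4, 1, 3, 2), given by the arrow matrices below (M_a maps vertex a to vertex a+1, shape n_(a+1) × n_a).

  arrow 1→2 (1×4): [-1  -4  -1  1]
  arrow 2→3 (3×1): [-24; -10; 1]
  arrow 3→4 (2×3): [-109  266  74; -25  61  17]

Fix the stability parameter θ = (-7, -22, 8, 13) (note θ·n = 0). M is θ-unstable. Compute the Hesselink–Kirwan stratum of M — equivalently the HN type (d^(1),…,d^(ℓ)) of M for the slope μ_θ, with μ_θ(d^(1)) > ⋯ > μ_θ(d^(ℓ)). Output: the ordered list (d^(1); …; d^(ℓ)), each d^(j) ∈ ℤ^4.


Barcode: M ≅ I[1,1]^3, I[1,4], I[3,3], I[3,4]. HN layers by μ_θ (4 steps, strictly decreasing):
  μ^(1)=13; μ^(2)=8; μ^(3)=-7; μ^(4)=-29/2

((0, 0, 0, 2); (0, 0, 3, 0); (3, 0, 0, 0); (1, 1, 0, 0))


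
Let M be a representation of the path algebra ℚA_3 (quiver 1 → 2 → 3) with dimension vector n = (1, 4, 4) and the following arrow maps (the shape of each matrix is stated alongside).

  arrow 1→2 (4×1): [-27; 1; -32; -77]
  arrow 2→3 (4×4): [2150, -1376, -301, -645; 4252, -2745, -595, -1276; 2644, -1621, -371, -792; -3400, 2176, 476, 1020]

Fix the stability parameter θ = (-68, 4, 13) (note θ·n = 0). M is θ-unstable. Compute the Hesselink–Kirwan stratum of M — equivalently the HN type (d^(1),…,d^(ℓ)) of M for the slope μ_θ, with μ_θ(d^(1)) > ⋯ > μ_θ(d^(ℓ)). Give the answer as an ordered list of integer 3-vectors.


Interval decomposition of M: I[1,3], I[2,2]^2, I[2,3], I[3,3]^2.
HN type (ℓ=3): μ^(1)=13; μ^(2)=4; μ^(3)=-68

((0, 0, 4); (0, 4, 0); (1, 0, 0))


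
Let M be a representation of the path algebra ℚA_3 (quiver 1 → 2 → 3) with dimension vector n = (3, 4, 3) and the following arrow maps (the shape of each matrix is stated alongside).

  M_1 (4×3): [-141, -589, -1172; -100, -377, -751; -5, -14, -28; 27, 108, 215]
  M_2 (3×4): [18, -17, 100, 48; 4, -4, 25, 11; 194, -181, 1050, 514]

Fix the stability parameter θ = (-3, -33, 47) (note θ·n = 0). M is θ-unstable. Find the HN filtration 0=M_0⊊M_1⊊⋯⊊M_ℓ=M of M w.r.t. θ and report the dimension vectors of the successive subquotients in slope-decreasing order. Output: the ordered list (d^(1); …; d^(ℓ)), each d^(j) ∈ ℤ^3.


Barcode: M ≅ I[1,2], I[1,3]^2, I[2,2], I[3,3]. HN layers by μ_θ (3 steps, strictly decreasing):
  μ^(1)=47; μ^(2)=-18; μ^(3)=-33

((0, 0, 3); (3, 3, 0); (0, 1, 0))


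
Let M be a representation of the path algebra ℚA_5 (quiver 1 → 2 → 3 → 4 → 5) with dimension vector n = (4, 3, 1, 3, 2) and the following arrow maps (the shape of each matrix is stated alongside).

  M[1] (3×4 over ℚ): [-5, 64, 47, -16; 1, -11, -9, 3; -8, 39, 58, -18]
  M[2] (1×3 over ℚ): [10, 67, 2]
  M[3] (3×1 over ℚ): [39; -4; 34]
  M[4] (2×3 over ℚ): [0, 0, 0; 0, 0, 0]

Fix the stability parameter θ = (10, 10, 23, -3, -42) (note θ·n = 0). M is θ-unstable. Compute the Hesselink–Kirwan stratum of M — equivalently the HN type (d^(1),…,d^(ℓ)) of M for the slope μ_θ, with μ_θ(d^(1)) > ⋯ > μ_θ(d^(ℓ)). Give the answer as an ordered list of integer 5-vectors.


Barcode: M ≅ I[1,1], I[1,2]^2, I[1,4], I[4,4]^2, I[5,5]^2. HN layers by μ_θ (3 steps, strictly decreasing):
  μ^(1)=10; μ^(2)=-3; μ^(3)=-42

((4, 3, 1, 1, 0); (0, 0, 0, 2, 0); (0, 0, 0, 0, 2))


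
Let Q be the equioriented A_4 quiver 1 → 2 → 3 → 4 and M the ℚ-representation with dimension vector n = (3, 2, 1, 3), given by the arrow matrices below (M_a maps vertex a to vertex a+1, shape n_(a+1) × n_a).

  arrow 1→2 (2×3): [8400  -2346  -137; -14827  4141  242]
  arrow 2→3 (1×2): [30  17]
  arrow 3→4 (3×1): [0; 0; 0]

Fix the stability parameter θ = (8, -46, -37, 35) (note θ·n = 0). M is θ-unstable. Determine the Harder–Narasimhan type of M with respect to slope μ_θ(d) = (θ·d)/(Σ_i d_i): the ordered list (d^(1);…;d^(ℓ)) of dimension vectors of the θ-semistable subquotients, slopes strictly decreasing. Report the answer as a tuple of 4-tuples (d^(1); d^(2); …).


Interval decomposition of M: I[1,1], I[1,2], I[1,3], I[4,4]^3.
HN type (ℓ=4): μ^(1)=35; μ^(2)=8; μ^(3)=-19; μ^(4)=-25

((0, 0, 0, 3); (1, 0, 0, 0); (1, 1, 0, 0); (1, 1, 1, 0))


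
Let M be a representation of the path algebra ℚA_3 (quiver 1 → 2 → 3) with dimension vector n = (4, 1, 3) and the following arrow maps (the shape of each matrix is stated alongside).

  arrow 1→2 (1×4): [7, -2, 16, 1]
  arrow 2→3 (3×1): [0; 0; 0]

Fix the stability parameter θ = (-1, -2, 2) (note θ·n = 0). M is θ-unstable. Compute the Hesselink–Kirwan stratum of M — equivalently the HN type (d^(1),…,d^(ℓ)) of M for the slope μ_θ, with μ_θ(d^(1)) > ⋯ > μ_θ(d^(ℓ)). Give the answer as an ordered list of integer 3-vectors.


Interval decomposition of M: I[1,1]^3, I[1,2], I[3,3]^3.
HN type (ℓ=3): μ^(1)=2; μ^(2)=-1; μ^(3)=-3/2

((0, 0, 3); (3, 0, 0); (1, 1, 0))


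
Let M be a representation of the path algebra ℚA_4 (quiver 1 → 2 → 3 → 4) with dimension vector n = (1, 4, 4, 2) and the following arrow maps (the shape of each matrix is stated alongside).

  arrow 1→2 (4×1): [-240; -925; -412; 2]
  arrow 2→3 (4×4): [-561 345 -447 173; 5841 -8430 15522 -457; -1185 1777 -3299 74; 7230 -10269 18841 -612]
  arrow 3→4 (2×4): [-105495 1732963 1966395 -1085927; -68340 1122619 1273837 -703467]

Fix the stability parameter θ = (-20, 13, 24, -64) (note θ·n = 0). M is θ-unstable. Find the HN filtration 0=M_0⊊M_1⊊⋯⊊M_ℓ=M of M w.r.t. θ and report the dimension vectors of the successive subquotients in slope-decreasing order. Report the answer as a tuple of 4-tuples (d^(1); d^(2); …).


Barcode: M ≅ I[1,4], I[2,3]^2, I[2,4]. HN layers by μ_θ (4 steps, strictly decreasing):
  μ^(1)=24; μ^(2)=13; μ^(3)=-9; μ^(4)=-20

((0, 0, 2, 0); (0, 2, 0, 0); (0, 2, 2, 2); (1, 0, 0, 0))


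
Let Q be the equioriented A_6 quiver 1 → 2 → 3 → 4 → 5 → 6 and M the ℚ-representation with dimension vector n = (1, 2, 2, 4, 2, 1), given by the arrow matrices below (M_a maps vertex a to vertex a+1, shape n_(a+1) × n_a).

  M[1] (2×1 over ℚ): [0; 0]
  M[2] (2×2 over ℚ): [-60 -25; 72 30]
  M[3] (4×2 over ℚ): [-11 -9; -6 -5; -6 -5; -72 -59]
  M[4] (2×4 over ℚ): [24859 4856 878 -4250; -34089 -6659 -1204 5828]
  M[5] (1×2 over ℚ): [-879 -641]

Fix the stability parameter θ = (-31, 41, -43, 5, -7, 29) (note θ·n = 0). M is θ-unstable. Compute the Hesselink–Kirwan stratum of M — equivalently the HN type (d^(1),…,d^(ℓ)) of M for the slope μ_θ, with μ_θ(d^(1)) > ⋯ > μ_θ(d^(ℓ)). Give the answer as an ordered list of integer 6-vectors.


Barcode: M ≅ I[1,1], I[2,2], I[2,5], I[3,6], I[4,4]^2. HN layers by μ_θ (6 steps, strictly decreasing):
  μ^(1)=41; μ^(2)=29; μ^(3)=5; μ^(4)=-1; μ^(5)=-31; μ^(6)=-43

((0, 1, 0, 0, 0, 0); (0, 0, 0, 0, 0, 1); (0, 0, 0, 2, 0, 0); (0, 1, 1, 2, 2, 0); (1, 0, 0, 0, 0, 0); (0, 0, 1, 0, 0, 0))


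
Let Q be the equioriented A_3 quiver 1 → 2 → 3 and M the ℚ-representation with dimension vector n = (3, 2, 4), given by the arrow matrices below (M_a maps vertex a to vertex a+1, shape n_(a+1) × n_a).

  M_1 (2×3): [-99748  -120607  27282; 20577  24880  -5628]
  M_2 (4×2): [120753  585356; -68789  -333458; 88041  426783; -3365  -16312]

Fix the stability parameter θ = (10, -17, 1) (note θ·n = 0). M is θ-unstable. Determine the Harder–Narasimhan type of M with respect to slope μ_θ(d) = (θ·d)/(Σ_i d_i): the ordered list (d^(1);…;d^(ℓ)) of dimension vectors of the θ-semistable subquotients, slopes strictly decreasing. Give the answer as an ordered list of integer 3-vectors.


Via rank(M_{q-1}∘⋯∘M_p): M ≅ I[1,1], I[1,3]^2, I[3,3]^2.
μ_θ-semistable layers: μ^(1)=10; μ^(2)=1; μ^(3)=-7/2

((1, 0, 0); (0, 0, 4); (2, 2, 0))


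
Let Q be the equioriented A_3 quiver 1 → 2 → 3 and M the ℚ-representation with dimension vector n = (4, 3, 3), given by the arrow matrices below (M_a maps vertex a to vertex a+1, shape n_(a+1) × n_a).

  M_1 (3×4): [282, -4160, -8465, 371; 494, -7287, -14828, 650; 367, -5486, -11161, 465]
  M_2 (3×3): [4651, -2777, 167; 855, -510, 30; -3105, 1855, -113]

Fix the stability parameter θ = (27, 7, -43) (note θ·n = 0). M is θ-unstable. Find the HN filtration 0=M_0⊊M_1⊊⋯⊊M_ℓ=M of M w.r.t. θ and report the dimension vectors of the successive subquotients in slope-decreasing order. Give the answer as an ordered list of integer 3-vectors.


Via rank(M_{q-1}∘⋯∘M_p): M ≅ I[1,1], I[1,2], I[1,3]^2, I[3,3].
μ_θ-semistable layers: μ^(1)=27; μ^(2)=17; μ^(3)=-3; μ^(4)=-43

((1, 0, 0); (1, 1, 0); (2, 2, 2); (0, 0, 1))


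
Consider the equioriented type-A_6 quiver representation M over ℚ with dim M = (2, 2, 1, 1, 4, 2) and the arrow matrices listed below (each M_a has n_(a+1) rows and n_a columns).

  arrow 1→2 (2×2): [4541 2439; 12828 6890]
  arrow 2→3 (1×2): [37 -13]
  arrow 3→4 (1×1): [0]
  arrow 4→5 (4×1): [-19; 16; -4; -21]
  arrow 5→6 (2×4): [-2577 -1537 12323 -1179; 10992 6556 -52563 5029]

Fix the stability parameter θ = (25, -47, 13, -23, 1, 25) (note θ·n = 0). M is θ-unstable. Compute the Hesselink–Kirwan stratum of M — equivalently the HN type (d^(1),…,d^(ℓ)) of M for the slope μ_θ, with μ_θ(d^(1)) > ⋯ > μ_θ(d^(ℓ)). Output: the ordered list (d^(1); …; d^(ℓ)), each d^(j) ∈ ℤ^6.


Interval decomposition of M: I[1,2], I[1,3], I[4,6], I[5,5]^2, I[5,6].
HN type (ℓ=5): μ^(1)=25; μ^(2)=13; μ^(3)=1; μ^(4)=-11; μ^(5)=-23

((0, 0, 0, 0, 0, 2); (0, 0, 1, 0, 0, 0); (0, 0, 0, 0, 4, 0); (2, 2, 0, 0, 0, 0); (0, 0, 0, 1, 0, 0))
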